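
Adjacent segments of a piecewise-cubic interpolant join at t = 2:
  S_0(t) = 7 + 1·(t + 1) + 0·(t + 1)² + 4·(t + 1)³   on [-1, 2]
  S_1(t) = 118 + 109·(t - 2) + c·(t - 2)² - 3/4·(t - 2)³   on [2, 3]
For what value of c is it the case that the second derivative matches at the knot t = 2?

S_0''(t) = 0 + 24·(t + 1), so S_0''(2) = 72. On the right, S_1''(2) = 2c, so c = 36.

36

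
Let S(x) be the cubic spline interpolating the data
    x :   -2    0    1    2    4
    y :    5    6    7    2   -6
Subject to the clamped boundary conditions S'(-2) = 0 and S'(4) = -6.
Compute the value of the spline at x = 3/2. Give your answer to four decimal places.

4.8875

Write M_i for S''(x_i). With h_i = 2, 1, 1, 2 and divided differences Δ_i = 1/2, 1, -5, -4, the continuity of S' gives the tridiagonal system
  2·M_0 + 6·M_1 + 1·M_2 = 6(Δ_1 - Δ_0) = 3
  1·M_1 + 4·M_2 + 1·M_3 = 6(Δ_2 - Δ_1) = -36
  1·M_2 + 6·M_3 + 2·M_4 = 6(Δ_3 - Δ_2) = 6
Clamped end conditions give two more equations: 2h_0·M_0 + h_0·M_1 = 6(Δ_0 - S'(-2)) = 3 and h_3·M_3 + 2h_3·M_4 = 6(S'(4) - Δ_3) = -12.
Solving the tridiagonal system: M_0 = -19/40, M_1 = 49/20, M_2 = -43/4, M_3 = 91/20, M_4 = -211/40.
On [1, 2], S(x) = 7 - 87/40·(x - 1) - 43/8·(x - 1)² + 51/20·(x - 1)³.
With (x - 1) = 1/2: S(3/2) = 391/80.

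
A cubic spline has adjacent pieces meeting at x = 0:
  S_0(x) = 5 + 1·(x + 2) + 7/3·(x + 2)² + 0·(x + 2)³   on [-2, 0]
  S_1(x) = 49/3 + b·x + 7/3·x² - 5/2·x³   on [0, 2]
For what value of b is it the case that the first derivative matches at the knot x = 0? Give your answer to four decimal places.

10.3333

S_0'(x) = 1 + 14/3·(x + 2) + 0·(x + 2)², so S_0'(0) = 31/3. On the right, S_1'(0) = b, so b = 31/3.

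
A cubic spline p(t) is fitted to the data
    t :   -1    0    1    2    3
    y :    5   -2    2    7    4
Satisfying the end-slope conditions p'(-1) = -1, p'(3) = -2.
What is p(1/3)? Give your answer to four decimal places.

-2.1164

With m_i denoting the second derivative at x_i, h_i = 1, 1, 1, 1, and Δ_i = (y_(i+1) − y_i)/h_i = -7, 4, 5, -3:
  1·m_0 + 4·m_1 + 1·m_2 = 6(Δ_1 - Δ_0) = 66
  1·m_1 + 4·m_2 + 1·m_3 = 6(Δ_2 - Δ_1) = 6
  1·m_2 + 4·m_3 + 1·m_4 = 6(Δ_3 - Δ_2) = -48
Clamped end conditions give two more equations: 2h_0·m_0 + h_0·m_1 = 6(Δ_0 - p'(-1)) = -36 and h_3·m_3 + 2h_3·m_4 = 6(p'(3) - Δ_3) = 6.
Hence m_0 = -211/7, m_1 = 170/7, m_2 = -1, m_3 = -100/7, m_4 = 71/7.
On [0, 1], p(t) = -2 - 55/14·t + 85/7·t² - 59/14·t³.
With t = 1/3: p(1/3) = -400/189.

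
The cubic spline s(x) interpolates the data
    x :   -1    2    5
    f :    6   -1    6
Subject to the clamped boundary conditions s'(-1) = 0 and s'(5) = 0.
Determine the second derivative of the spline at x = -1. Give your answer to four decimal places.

Let M_i = s''(x_i). Step sizes h_i = 3, 3; slopes of the chords Δ_i = (y_(i+1) - y_i)/h_i = -7/3, 7/3.
  3·M_0 + 12·M_1 + 3·M_2 = 6(Δ_1 - Δ_0) = 28
Clamped end conditions give two more equations: 2h_0·M_0 + h_0·M_1 = 6(Δ_0 - s'(-1)) = -14 and h_1·M_1 + 2h_1·M_2 = 6(s'(5) - Δ_1) = -14.
Forward elimination and back-substitution give M_0 = -14/3, M_1 = 14/3, M_2 = -14/3.

-4.6667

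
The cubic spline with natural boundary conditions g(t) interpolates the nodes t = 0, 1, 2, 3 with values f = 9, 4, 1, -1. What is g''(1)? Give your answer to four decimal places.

Write M_i for g''(x_i). With h_i = 1, 1, 1 and divided differences Δ_i = -5, -3, -2, the continuity of g' gives the tridiagonal system
  1·M_0 + 4·M_1 + 1·M_2 = 6(Δ_1 - Δ_0) = 12
  1·M_1 + 4·M_2 + 1·M_3 = 6(Δ_2 - Δ_1) = 6
Natural end conditions: M_0 = M_3 = 0.
Solving the tridiagonal system: M_0 = 0, M_1 = 14/5, M_2 = 4/5, M_3 = 0.

2.8000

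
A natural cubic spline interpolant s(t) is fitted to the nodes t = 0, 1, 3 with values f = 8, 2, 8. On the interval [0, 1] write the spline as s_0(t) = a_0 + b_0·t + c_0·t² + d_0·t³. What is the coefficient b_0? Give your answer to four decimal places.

Put M_i = s'' at the i-th knot. Here h = (1, 2) and Δ = (-6, 3), so the interior equations h_(i-1)·M_(i-1) + 2(h_(i-1)+h_i)·M_i + h_i·M_(i+1) = 6(Δ_i − Δ_(i-1)) read
  1·M_0 + 6·M_1 + 2·M_2 = 6(Δ_1 - Δ_0) = 54
Natural end conditions: M_0 = M_2 = 0.
Solving the tridiagonal system: M_0 = 0, M_1 = 9, M_2 = 0.
On [0, 1], with s_0(t) = a_0 + b_0·t + c_0·t² + d_0·t³: c_0 = M_0/2 = 0, d_0 = (M_1 - M_0)/(6h_0) = 3/2, b_0 = Δ_0 - h_0(2M_0 + M_1)/6 = -15/2.

-7.5000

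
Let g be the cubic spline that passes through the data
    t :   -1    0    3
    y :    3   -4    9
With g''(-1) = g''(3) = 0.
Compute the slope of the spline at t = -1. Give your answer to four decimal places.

-8.4167

Let m_i = g''(x_i). Step sizes h_i = 1, 3; slopes of the chords Δ_i = (y_(i+1) - y_i)/h_i = -7, 13/3.
  1·m_0 + 8·m_1 + 3·m_2 = 6(Δ_1 - Δ_0) = 68
Natural end conditions: m_0 = m_2 = 0.
Solving: m_0 = 0, m_1 = 17/2, m_2 = 0.
On [-1, 0], g'(t) = b_0 + 2c_0·(t + 1) + 3d_0·(t + 1)² with b_0 = Δ_0 - h_0(2m_0 + m_1)/6 = -101/12, c_0 = m_0/2 = 0, d_0 = (m_1 - m_0)/(6h_0) = 17/12. So g'(-1) = -101/12.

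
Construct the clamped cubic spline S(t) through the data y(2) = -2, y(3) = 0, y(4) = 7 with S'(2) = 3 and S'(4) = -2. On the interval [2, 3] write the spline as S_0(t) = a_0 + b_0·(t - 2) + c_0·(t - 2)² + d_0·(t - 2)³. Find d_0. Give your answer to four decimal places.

5.5000

Put M_i = S'' at the i-th knot. Here h = (1, 1) and Δ = (2, 7), so the interior equations h_(i-1)·M_(i-1) + 2(h_(i-1)+h_i)·M_i + h_i·M_(i+1) = 6(Δ_i − Δ_(i-1)) read
  1·M_0 + 4·M_1 + 1·M_2 = 6(Δ_1 - Δ_0) = 30
Clamped end conditions give two more equations: 2h_0·M_0 + h_0·M_1 = 6(Δ_0 - S'(2)) = -6 and h_1·M_1 + 2h_1·M_2 = 6(S'(4) - Δ_1) = -54.
Solving: M_0 = -13, M_1 = 20, M_2 = -37.
On [2, 3], with S_0(t) = a_0 + b_0·(t - 2) + c_0·(t - 2)² + d_0·(t - 2)³: c_0 = M_0/2 = -13/2, d_0 = (M_1 - M_0)/(6h_0) = 11/2, b_0 = Δ_0 - h_0(2M_0 + M_1)/6 = 3.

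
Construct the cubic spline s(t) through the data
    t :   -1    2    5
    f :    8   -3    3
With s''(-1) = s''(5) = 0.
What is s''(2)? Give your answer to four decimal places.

2.8333

Write σ_i for s''(x_i). With h_i = 3, 3 and divided differences Δ_i = -11/3, 2, the continuity of s' gives the tridiagonal system
  3·σ_0 + 12·σ_1 + 3·σ_2 = 6(Δ_1 - Δ_0) = 34
Natural end conditions: σ_0 = σ_2 = 0.
Solving: σ_0 = 0, σ_1 = 17/6, σ_2 = 0.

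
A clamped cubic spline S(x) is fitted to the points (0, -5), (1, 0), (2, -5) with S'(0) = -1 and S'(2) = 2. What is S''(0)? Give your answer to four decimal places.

Write σ_i for S''(x_i). With h_i = 1, 1 and divided differences Δ_i = 5, -5, the continuity of S' gives the tridiagonal system
  1·σ_0 + 4·σ_1 + 1·σ_2 = 6(Δ_1 - Δ_0) = -60
Clamped end conditions give two more equations: 2h_0·σ_0 + h_0·σ_1 = 6(Δ_0 - S'(0)) = 36 and h_1·σ_1 + 2h_1·σ_2 = 6(S'(2) - Δ_1) = 42.
Forward elimination and back-substitution give σ_0 = 69/2, σ_1 = -33, σ_2 = 75/2.

34.5000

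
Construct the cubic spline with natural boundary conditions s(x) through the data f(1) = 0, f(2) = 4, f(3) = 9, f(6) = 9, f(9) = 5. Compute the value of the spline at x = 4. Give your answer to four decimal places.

Write M_i for s''(x_i). With h_i = 1, 1, 3, 3 and divided differences Δ_i = 4, 5, 0, -4/3, the continuity of s' gives the tridiagonal system
  1·M_0 + 4·M_1 + 1·M_2 = 6(Δ_1 - Δ_0) = 6
  1·M_1 + 8·M_2 + 3·M_3 = 6(Δ_2 - Δ_1) = -30
  3·M_2 + 12·M_3 + 3·M_4 = 6(Δ_3 - Δ_2) = -8
Natural end conditions: M_0 = M_4 = 0.
Solving the tridiagonal system: M_0 = 0, M_1 = 143/56, M_2 = -59/14, M_3 = 65/168, M_4 = 0.
On [3, 6], s(x) = 9 + 193/48·(x - 3) - 59/28·(x - 3)² + 773/3024·(x - 3)³.
With (x - 3) = 1: s(4) = 2111/189.

11.1693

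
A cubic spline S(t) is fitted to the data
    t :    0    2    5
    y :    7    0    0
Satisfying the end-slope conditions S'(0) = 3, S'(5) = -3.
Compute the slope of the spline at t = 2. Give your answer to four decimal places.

-3.4500

With M_i denoting the second derivative at x_i, h_i = 2, 3, and Δ_i = (y_(i+1) − y_i)/h_i = -7/2, 0:
  2·M_0 + 10·M_1 + 3·M_2 = 6(Δ_1 - Δ_0) = 21
Clamped end conditions give two more equations: 2h_0·M_0 + h_0·M_1 = 6(Δ_0 - S'(0)) = -39 and h_1·M_1 + 2h_1·M_2 = 6(S'(5) - Δ_1) = -18.
Hence M_0 = -261/20, M_1 = 33/5, M_2 = -63/10.
On [2, 5], S'(t) = b_1 + 2c_1·(t - 2) + 3d_1·(t - 2)² with b_1 = Δ_1 - h_1(2M_1 + M_2)/6 = -69/20, c_1 = M_1/2 = 33/10, d_1 = (M_2 - M_1)/(6h_1) = -43/60. So S'(2) = -69/20.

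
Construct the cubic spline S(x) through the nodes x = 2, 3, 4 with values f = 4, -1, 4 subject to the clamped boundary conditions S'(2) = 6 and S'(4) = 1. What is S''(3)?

With M_i denoting the second derivative at x_i, h_i = 1, 1, and Δ_i = (y_(i+1) − y_i)/h_i = -5, 5:
  1·M_0 + 4·M_1 + 1·M_2 = 6(Δ_1 - Δ_0) = 60
Clamped end conditions give two more equations: 2h_0·M_0 + h_0·M_1 = 6(Δ_0 - S'(2)) = -66 and h_1·M_1 + 2h_1·M_2 = 6(S'(4) - Δ_1) = -24.
Solving: M_0 = -101/2, M_1 = 35, M_2 = -59/2.

35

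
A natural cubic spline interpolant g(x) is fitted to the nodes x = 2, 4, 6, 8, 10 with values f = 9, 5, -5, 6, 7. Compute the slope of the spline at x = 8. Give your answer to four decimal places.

Write m_i for g''(x_i). With h_i = 2, 2, 2, 2 and divided differences Δ_i = -2, -5, 11/2, 1/2, the continuity of g' gives the tridiagonal system
  2·m_0 + 8·m_1 + 2·m_2 = 6(Δ_1 - Δ_0) = -18
  2·m_1 + 8·m_2 + 2·m_3 = 6(Δ_2 - Δ_1) = 63
  2·m_2 + 8·m_3 + 2·m_4 = 6(Δ_3 - Δ_2) = -30
Natural end conditions: m_0 = m_4 = 0.
Solving: m_0 = 0, m_1 = -69/14, m_2 = 75/7, m_3 = -45/7, m_4 = 0.
On [8, 10], g'(x) = b_3 + 2c_3·(x - 8) + 3d_3·(x - 8)² with b_3 = Δ_3 - h_3(2m_3 + m_4)/6 = 67/14, c_3 = m_3/2 = -45/14, d_3 = (m_4 - m_3)/(6h_3) = 15/28. So g'(8) = 67/14.

4.7857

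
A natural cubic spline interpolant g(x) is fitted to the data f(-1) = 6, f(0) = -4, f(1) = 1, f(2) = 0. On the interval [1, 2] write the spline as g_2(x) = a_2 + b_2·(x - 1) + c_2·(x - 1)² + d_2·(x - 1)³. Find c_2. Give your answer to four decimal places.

-7.8000

Let M_i = g''(x_i). Step sizes h_i = 1, 1, 1; slopes of the chords Δ_i = (y_(i+1) - y_i)/h_i = -10, 5, -1.
  1·M_0 + 4·M_1 + 1·M_2 = 6(Δ_1 - Δ_0) = 90
  1·M_1 + 4·M_2 + 1·M_3 = 6(Δ_2 - Δ_1) = -36
Natural end conditions: M_0 = M_3 = 0.
Solving the tridiagonal system: M_0 = 0, M_1 = 132/5, M_2 = -78/5, M_3 = 0.
On [1, 2], with g_2(x) = a_2 + b_2·(x - 1) + c_2·(x - 1)² + d_2·(x - 1)³: c_2 = M_2/2 = -39/5, d_2 = (M_3 - M_2)/(6h_2) = 13/5, b_2 = Δ_2 - h_2(2M_2 + M_3)/6 = 21/5.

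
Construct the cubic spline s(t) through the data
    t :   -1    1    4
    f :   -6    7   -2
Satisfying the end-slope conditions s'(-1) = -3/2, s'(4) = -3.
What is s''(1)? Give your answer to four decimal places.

-10.8000

Let M_i = s''(x_i). Step sizes h_i = 2, 3; slopes of the chords Δ_i = (y_(i+1) - y_i)/h_i = 13/2, -3.
  2·M_0 + 10·M_1 + 3·M_2 = 6(Δ_1 - Δ_0) = -57
Clamped end conditions give two more equations: 2h_0·M_0 + h_0·M_1 = 6(Δ_0 - s'(-1)) = 48 and h_1·M_1 + 2h_1·M_2 = 6(s'(4) - Δ_1) = 0.
Solving: M_0 = 87/5, M_1 = -54/5, M_2 = 27/5.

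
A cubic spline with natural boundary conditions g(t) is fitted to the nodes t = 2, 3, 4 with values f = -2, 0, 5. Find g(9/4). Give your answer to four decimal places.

-1.6758

Let σ_i = g''(x_i). Step sizes h_i = 1, 1; slopes of the chords Δ_i = (y_(i+1) - y_i)/h_i = 2, 5.
  1·σ_0 + 4·σ_1 + 1·σ_2 = 6(Δ_1 - Δ_0) = 18
Natural end conditions: σ_0 = σ_2 = 0.
Solving the tridiagonal system: σ_0 = 0, σ_1 = 9/2, σ_2 = 0.
On [2, 3], g(t) = -2 + 5/4·(t - 2) + 0·(t - 2)² + 3/4·(t - 2)³.
With (t - 2) = 1/4: g(9/4) = -429/256.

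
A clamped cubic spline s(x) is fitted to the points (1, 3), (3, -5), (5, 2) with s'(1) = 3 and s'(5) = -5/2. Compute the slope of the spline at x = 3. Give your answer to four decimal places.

Let M_i = s''(x_i). Step sizes h_i = 2, 2; slopes of the chords Δ_i = (y_(i+1) - y_i)/h_i = -4, 7/2.
  2·M_0 + 8·M_1 + 2·M_2 = 6(Δ_1 - Δ_0) = 45
Clamped end conditions give two more equations: 2h_0·M_0 + h_0·M_1 = 6(Δ_0 - s'(1)) = -42 and h_1·M_1 + 2h_1·M_2 = 6(s'(5) - Δ_1) = -36.
Solving the tridiagonal system: M_0 = -35/2, M_1 = 14, M_2 = -16.
On [3, 5], s'(x) = b_1 + 2c_1·(x - 3) + 3d_1·(x - 3)² with b_1 = Δ_1 - h_1(2M_1 + M_2)/6 = -1/2, c_1 = M_1/2 = 7, d_1 = (M_2 - M_1)/(6h_1) = -5/2. So s'(3) = -1/2.

-0.5000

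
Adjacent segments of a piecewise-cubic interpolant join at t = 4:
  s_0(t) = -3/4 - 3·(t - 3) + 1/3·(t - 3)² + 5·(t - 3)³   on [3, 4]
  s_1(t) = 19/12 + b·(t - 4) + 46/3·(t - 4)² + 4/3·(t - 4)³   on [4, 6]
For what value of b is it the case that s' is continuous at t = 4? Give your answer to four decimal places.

12.6667

s_0'(t) = -3 + 2/3·(t - 3) + 15·(t - 3)², so s_0'(4) = 38/3. On the right, s_1'(4) = b, so b = 38/3.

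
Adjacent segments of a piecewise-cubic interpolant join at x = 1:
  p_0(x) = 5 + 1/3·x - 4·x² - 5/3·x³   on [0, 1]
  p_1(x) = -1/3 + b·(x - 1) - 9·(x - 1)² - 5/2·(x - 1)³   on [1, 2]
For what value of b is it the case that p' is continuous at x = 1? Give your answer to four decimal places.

p_0'(x) = 1/3 - 8·x - 5·x², so p_0'(1) = -38/3. On the right, p_1'(1) = b, so b = -38/3.

-12.6667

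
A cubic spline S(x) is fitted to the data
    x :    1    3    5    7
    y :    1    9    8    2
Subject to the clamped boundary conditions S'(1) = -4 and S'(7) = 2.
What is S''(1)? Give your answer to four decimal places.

15.3000

With M_i denoting the second derivative at x_i, h_i = 2, 2, 2, and Δ_i = (y_(i+1) − y_i)/h_i = 4, -1/2, -3:
  2·M_0 + 8·M_1 + 2·M_2 = 6(Δ_1 - Δ_0) = -27
  2·M_1 + 8·M_2 + 2·M_3 = 6(Δ_2 - Δ_1) = -15
Clamped end conditions give two more equations: 2h_0·M_0 + h_0·M_1 = 6(Δ_0 - S'(1)) = 48 and h_2·M_2 + 2h_2·M_3 = 6(S'(7) - Δ_2) = 30.
Forward elimination and back-substitution give M_0 = 153/10, M_1 = -33/5, M_2 = -12/5, M_3 = 87/10.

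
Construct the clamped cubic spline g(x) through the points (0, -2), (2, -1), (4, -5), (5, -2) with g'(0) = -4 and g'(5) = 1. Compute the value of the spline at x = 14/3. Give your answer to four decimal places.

-2.7955

Let m_i = g''(x_i). Step sizes h_i = 2, 2, 1; slopes of the chords Δ_i = (y_(i+1) - y_i)/h_i = 1/2, -2, 3.
  2·m_0 + 8·m_1 + 2·m_2 = 6(Δ_1 - Δ_0) = -15
  2·m_1 + 6·m_2 + 1·m_3 = 6(Δ_2 - Δ_1) = 30
Clamped end conditions give two more equations: 2h_0·m_0 + h_0·m_1 = 6(Δ_0 - g'(0)) = 27 and h_2·m_2 + 2h_2·m_3 = 6(g'(5) - Δ_2) = -12.
Hence m_0 = 463/46, m_1 = -305/46, m_2 = 206/23, m_3 = -241/23.
On [4, 5], g(x) = -5 + 81/46·(x - 4) + 103/23·(x - 4)² - 149/46·(x - 4)³.
With (x - 4) = 2/3: g(14/3) = -1736/621.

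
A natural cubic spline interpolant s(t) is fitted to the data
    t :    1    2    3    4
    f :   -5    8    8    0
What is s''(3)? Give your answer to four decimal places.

Let M_i = s''(x_i). Step sizes h_i = 1, 1, 1; slopes of the chords Δ_i = (y_(i+1) - y_i)/h_i = 13, 0, -8.
  1·M_0 + 4·M_1 + 1·M_2 = 6(Δ_1 - Δ_0) = -78
  1·M_1 + 4·M_2 + 1·M_3 = 6(Δ_2 - Δ_1) = -48
Natural end conditions: M_0 = M_3 = 0.
Solving: M_0 = 0, M_1 = -88/5, M_2 = -38/5, M_3 = 0.

-7.6000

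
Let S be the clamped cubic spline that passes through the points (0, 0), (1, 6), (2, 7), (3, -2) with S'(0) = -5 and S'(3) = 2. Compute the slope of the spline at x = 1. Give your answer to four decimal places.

Let σ_i = S''(x_i). Step sizes h_i = 1, 1, 1; slopes of the chords Δ_i = (y_(i+1) - y_i)/h_i = 6, 1, -9.
  1·σ_0 + 4·σ_1 + 1·σ_2 = 6(Δ_1 - Δ_0) = -30
  1·σ_1 + 4·σ_2 + 1·σ_3 = 6(Δ_2 - Δ_1) = -60
Clamped end conditions give two more equations: 2h_0·σ_0 + h_0·σ_1 = 6(Δ_0 - S'(0)) = 66 and h_2·σ_2 + 2h_2·σ_3 = 6(S'(3) - Δ_2) = 66.
Solving: σ_0 = 116/3, σ_1 = -34/3, σ_2 = -70/3, σ_3 = 134/3.
On [1, 2], S'(x) = b_1 + 2c_1·(x - 1) + 3d_1·(x - 1)² with b_1 = Δ_1 - h_1(2σ_1 + σ_2)/6 = 26/3, c_1 = σ_1/2 = -17/3, d_1 = (σ_2 - σ_1)/(6h_1) = -2. So S'(1) = 26/3.

8.6667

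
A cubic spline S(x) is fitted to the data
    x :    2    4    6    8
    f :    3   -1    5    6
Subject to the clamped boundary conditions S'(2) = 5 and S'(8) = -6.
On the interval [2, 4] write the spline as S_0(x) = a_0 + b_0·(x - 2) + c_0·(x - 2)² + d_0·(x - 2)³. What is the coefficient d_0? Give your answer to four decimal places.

Let σ_i = S''(x_i). Step sizes h_i = 2, 2, 2; slopes of the chords Δ_i = (y_(i+1) - y_i)/h_i = -2, 3, 1/2.
  2·σ_0 + 8·σ_1 + 2·σ_2 = 6(Δ_1 - Δ_0) = 30
  2·σ_1 + 8·σ_2 + 2·σ_3 = 6(Δ_2 - Δ_1) = -15
Clamped end conditions give two more equations: 2h_0·σ_0 + h_0·σ_1 = 6(Δ_0 - S'(2)) = -42 and h_2·σ_2 + 2h_2·σ_3 = 6(S'(8) - Δ_2) = -39.
Hence σ_0 = -431/30, σ_1 = 116/15, σ_2 = -47/30, σ_3 = -269/30.
On [2, 4], with S_0(x) = a_0 + b_0·(x - 2) + c_0·(x - 2)² + d_0·(x - 2)³: c_0 = σ_0/2 = -431/60, d_0 = (σ_1 - σ_0)/(6h_0) = 221/120, b_0 = Δ_0 - h_0(2σ_0 + σ_1)/6 = 5.

1.8417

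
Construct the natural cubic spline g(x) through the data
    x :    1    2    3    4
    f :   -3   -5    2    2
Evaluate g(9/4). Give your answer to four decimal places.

Write σ_i for g''(x_i). With h_i = 1, 1, 1 and divided differences Δ_i = -2, 7, 0, the continuity of g' gives the tridiagonal system
  1·σ_0 + 4·σ_1 + 1·σ_2 = 6(Δ_1 - Δ_0) = 54
  1·σ_1 + 4·σ_2 + 1·σ_3 = 6(Δ_2 - Δ_1) = -42
Natural end conditions: σ_0 = σ_3 = 0.
Solving the tridiagonal system: σ_0 = 0, σ_1 = 86/5, σ_2 = -74/5, σ_3 = 0.
On [2, 3], g(x) = -5 + 56/15·(x - 2) + 43/5·(x - 2)² - 16/3·(x - 2)³.
With (x - 2) = 1/4: g(9/4) = -289/80.

-3.6125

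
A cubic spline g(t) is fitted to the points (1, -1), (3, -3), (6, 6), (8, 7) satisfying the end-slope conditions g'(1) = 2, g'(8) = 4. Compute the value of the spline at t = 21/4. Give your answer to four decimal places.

4.1719

Let M_i = g''(x_i). Step sizes h_i = 2, 3, 2; slopes of the chords Δ_i = (y_(i+1) - y_i)/h_i = -1, 3, 1/2.
  2·M_0 + 10·M_1 + 3·M_2 = 6(Δ_1 - Δ_0) = 24
  3·M_1 + 10·M_2 + 2·M_3 = 6(Δ_2 - Δ_1) = -15
Clamped end conditions give two more equations: 2h_0·M_0 + h_0·M_1 = 6(Δ_0 - g'(1)) = -18 and h_2·M_2 + 2h_2·M_3 = 6(g'(8) - Δ_2) = 21.
Solving the tridiagonal system: M_0 = -227/32, M_1 = 83/16, M_2 = -73/16, M_3 = 241/32.
On [3, 6], g(t) = -3 + 3/32·(t - 3) + 83/32·(t - 3)² - 13/24·(t - 3)³.
With (t - 3) = 9/4: g(21/4) = 267/64.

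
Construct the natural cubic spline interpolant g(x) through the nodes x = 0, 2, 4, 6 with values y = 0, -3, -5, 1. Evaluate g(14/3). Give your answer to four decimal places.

-3.7654

With σ_i denoting the second derivative at x_i, h_i = 2, 2, 2, and Δ_i = (y_(i+1) − y_i)/h_i = -3/2, -1, 3:
  2·σ_0 + 8·σ_1 + 2·σ_2 = 6(Δ_1 - Δ_0) = 3
  2·σ_1 + 8·σ_2 + 2·σ_3 = 6(Δ_2 - Δ_1) = 24
Natural end conditions: σ_0 = σ_3 = 0.
Solving the tridiagonal system: σ_0 = 0, σ_1 = -2/5, σ_2 = 31/10, σ_3 = 0.
On [4, 6], g(x) = -5 + 14/15·(x - 4) + 31/20·(x - 4)² - 31/120·(x - 4)³.
With (x - 4) = 2/3: g(14/3) = -305/81.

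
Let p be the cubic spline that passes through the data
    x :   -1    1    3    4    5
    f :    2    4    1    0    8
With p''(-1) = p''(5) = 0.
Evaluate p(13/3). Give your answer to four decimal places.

1.8135

Put M_i = p'' at the i-th knot. Here h = (2, 2, 1, 1) and Δ = (1, -3/2, -1, 8), so the interior equations h_(i-1)·M_(i-1) + 2(h_(i-1)+h_i)·M_i + h_i·M_(i+1) = 6(Δ_i − Δ_(i-1)) read
  2·M_0 + 8·M_1 + 2·M_2 = 6(Δ_1 - Δ_0) = -15
  2·M_1 + 6·M_2 + 1·M_3 = 6(Δ_2 - Δ_1) = 3
  1·M_2 + 4·M_3 + 1·M_4 = 6(Δ_3 - Δ_2) = 54
Natural end conditions: M_0 = M_4 = 0.
Hence M_0 = 0, M_1 = -87/56, M_2 = -9/7, M_3 = 387/28, M_4 = 0.
On [4, 5], p(x) = 0 + 95/28·(x - 4) + 387/56·(x - 4)² - 129/56·(x - 4)³.
With (x - 4) = 1/3: p(13/3) = 457/252.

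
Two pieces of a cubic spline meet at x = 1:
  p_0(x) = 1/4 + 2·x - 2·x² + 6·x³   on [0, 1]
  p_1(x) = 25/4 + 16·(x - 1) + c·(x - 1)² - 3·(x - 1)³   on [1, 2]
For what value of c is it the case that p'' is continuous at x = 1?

p_0''(x) = -4 + 36·x, so p_0''(1) = 32. On the right, p_1''(1) = 2c, so c = 16.

16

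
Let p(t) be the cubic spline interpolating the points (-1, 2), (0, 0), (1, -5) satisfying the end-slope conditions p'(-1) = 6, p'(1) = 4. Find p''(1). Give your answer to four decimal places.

30.5000

Write M_i for p''(x_i). With h_i = 1, 1 and divided differences Δ_i = -2, -5, the continuity of p' gives the tridiagonal system
  1·M_0 + 4·M_1 + 1·M_2 = 6(Δ_1 - Δ_0) = -18
Clamped end conditions give two more equations: 2h_0·M_0 + h_0·M_1 = 6(Δ_0 - p'(-1)) = -48 and h_1·M_1 + 2h_1·M_2 = 6(p'(1) - Δ_1) = 54.
Solving the tridiagonal system: M_0 = -41/2, M_1 = -7, M_2 = 61/2.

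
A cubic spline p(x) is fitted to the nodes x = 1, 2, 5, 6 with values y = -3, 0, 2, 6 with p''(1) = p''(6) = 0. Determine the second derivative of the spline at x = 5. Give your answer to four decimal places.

Let M_i = p''(x_i). Step sizes h_i = 1, 3, 1; slopes of the chords Δ_i = (y_(i+1) - y_i)/h_i = 3, 2/3, 4.
  1·M_0 + 8·M_1 + 3·M_2 = 6(Δ_1 - Δ_0) = -14
  3·M_1 + 8·M_2 + 1·M_3 = 6(Δ_2 - Δ_1) = 20
Natural end conditions: M_0 = M_3 = 0.
Solving: M_0 = 0, M_1 = -172/55, M_2 = 202/55, M_3 = 0.

3.6727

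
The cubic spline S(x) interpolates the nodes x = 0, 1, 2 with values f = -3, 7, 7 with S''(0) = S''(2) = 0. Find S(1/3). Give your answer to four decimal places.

1.0741

Put M_i = S'' at the i-th knot. Here h = (1, 1) and Δ = (10, 0), so the interior equations h_(i-1)·M_(i-1) + 2(h_(i-1)+h_i)·M_i + h_i·M_(i+1) = 6(Δ_i − Δ_(i-1)) read
  1·M_0 + 4·M_1 + 1·M_2 = 6(Δ_1 - Δ_0) = -60
Natural end conditions: M_0 = M_2 = 0.
Solving the tridiagonal system: M_0 = 0, M_1 = -15, M_2 = 0.
On [0, 1], S(x) = -3 + 25/2·x + 0·x² - 5/2·x³.
With x = 1/3: S(1/3) = 29/27.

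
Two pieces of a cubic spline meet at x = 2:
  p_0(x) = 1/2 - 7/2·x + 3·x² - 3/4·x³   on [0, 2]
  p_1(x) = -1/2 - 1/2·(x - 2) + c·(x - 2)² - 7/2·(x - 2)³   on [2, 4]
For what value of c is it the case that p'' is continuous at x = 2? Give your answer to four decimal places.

-1.5000

p_0''(x) = 6 - 9/2·x, so p_0''(2) = -3. On the right, p_1''(2) = 2c, so c = -3/2.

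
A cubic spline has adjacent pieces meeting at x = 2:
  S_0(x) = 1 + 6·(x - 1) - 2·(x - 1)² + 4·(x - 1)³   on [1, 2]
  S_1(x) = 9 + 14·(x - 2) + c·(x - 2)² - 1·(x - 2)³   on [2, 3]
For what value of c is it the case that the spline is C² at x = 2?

S_0''(x) = -4 + 24·(x - 1), so S_0''(2) = 20. On the right, S_1''(2) = 2c, so c = 10.

10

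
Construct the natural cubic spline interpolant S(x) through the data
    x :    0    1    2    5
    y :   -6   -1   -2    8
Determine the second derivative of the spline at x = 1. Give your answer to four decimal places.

-10.1290

Let σ_i = S''(x_i). Step sizes h_i = 1, 1, 3; slopes of the chords Δ_i = (y_(i+1) - y_i)/h_i = 5, -1, 10/3.
  1·σ_0 + 4·σ_1 + 1·σ_2 = 6(Δ_1 - Δ_0) = -36
  1·σ_1 + 8·σ_2 + 3·σ_3 = 6(Δ_2 - Δ_1) = 26
Natural end conditions: σ_0 = σ_3 = 0.
Solving: σ_0 = 0, σ_1 = -314/31, σ_2 = 140/31, σ_3 = 0.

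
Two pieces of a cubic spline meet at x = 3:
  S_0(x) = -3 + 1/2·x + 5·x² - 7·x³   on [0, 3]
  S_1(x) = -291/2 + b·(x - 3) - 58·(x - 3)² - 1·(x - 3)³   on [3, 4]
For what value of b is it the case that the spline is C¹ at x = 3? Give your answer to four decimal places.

-158.5000

S_0'(x) = 1/2 + 10·x - 21·x², so S_0'(3) = -317/2. On the right, S_1'(3) = b, so b = -317/2.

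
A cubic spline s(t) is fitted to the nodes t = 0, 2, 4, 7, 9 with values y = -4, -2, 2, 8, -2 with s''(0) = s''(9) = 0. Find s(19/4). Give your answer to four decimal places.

4.4774

With σ_i denoting the second derivative at x_i, h_i = 2, 2, 3, 2, and Δ_i = (y_(i+1) − y_i)/h_i = 1, 2, 2, -5:
  2·σ_0 + 8·σ_1 + 2·σ_2 = 6(Δ_1 - Δ_0) = 6
  2·σ_1 + 10·σ_2 + 3·σ_3 = 6(Δ_2 - Δ_1) = 0
  3·σ_2 + 10·σ_3 + 2·σ_4 = 6(Δ_3 - Δ_2) = -42
Natural end conditions: σ_0 = σ_4 = 0.
Hence σ_0 = 0, σ_1 = 147/344, σ_2 = 111/86, σ_3 = -789/172, σ_4 = 0.
On [4, 7], s(t) = 2 + 1033/344·(t - 4) + 111/172·(t - 4)² - 337/1032·(t - 4)³.
With (t - 4) = 3/4: s(19/4) = 98575/22016.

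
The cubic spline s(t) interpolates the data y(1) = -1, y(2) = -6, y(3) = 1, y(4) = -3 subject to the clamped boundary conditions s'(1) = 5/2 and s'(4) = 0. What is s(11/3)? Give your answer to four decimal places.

-1.8025

Put σ_i = s'' at the i-th knot. Here h = (1, 1, 1) and Δ = (-5, 7, -4), so the interior equations h_(i-1)·σ_(i-1) + 2(h_(i-1)+h_i)·σ_i + h_i·σ_(i+1) = 6(Δ_i − Δ_(i-1)) read
  1·σ_0 + 4·σ_1 + 1·σ_2 = 6(Δ_1 - Δ_0) = 72
  1·σ_1 + 4·σ_2 + 1·σ_3 = 6(Δ_2 - Δ_1) = -66
Clamped end conditions give two more equations: 2h_0·σ_0 + h_0·σ_1 = 6(Δ_0 - s'(1)) = -45 and h_2·σ_2 + 2h_2·σ_3 = 6(s'(4) - Δ_2) = 24.
Forward elimination and back-substitution give σ_0 = -122/3, σ_1 = 109/3, σ_2 = -98/3, σ_3 = 85/3.
On [3, 4], s(t) = 1 + 13/6·(t - 3) - 49/3·(t - 3)² + 61/6·(t - 3)³.
With (t - 3) = 2/3: s(11/3) = -146/81.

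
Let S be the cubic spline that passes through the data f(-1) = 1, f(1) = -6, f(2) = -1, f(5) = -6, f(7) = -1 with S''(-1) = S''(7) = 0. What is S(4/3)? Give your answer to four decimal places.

-4.5423

Let M_i = S''(x_i). Step sizes h_i = 2, 1, 3, 2; slopes of the chords Δ_i = (y_(i+1) - y_i)/h_i = -7/2, 5, -5/3, 5/2.
  2·M_0 + 6·M_1 + 1·M_2 = 6(Δ_1 - Δ_0) = 51
  1·M_1 + 8·M_2 + 3·M_3 = 6(Δ_2 - Δ_1) = -40
  3·M_2 + 10·M_3 + 2·M_4 = 6(Δ_3 - Δ_2) = 25
Natural end conditions: M_0 = M_4 = 0.
Solving: M_0 = 0, M_1 = 128/13, M_2 = -105/13, M_3 = 64/13, M_4 = 0.
On [1, 2], S(x) = -6 + 239/78·(x - 1) + 64/13·(x - 1)² - 233/78·(x - 1)³.
With (x - 1) = 1/3: S(4/3) = -4783/1053.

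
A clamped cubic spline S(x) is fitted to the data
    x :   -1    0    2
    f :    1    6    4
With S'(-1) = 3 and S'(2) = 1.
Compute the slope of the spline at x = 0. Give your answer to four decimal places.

3.3333

Put M_i = S'' at the i-th knot. Here h = (1, 2) and Δ = (5, -1), so the interior equations h_(i-1)·M_(i-1) + 2(h_(i-1)+h_i)·M_i + h_i·M_(i+1) = 6(Δ_i − Δ_(i-1)) read
  1·M_0 + 6·M_1 + 2·M_2 = 6(Δ_1 - Δ_0) = -36
Clamped end conditions give two more equations: 2h_0·M_0 + h_0·M_1 = 6(Δ_0 - S'(-1)) = 12 and h_1·M_1 + 2h_1·M_2 = 6(S'(2) - Δ_1) = 12.
Solving the tridiagonal system: M_0 = 34/3, M_1 = -32/3, M_2 = 25/3.
On [0, 2], S'(x) = b_1 + 2c_1·x + 3d_1·x² with b_1 = Δ_1 - h_1(2M_1 + M_2)/6 = 10/3, c_1 = M_1/2 = -16/3, d_1 = (M_2 - M_1)/(6h_1) = 19/12. So S'(0) = 10/3.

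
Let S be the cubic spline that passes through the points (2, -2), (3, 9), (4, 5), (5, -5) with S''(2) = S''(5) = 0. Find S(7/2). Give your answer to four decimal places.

8.5750

With m_i denoting the second derivative at x_i, h_i = 1, 1, 1, and Δ_i = (y_(i+1) − y_i)/h_i = 11, -4, -10:
  1·m_0 + 4·m_1 + 1·m_2 = 6(Δ_1 - Δ_0) = -90
  1·m_1 + 4·m_2 + 1·m_3 = 6(Δ_2 - Δ_1) = -36
Natural end conditions: m_0 = m_3 = 0.
Forward elimination and back-substitution give m_0 = 0, m_1 = -108/5, m_2 = -18/5, m_3 = 0.
On [3, 4], S(x) = 9 + 19/5·(x - 3) - 54/5·(x - 3)² + 3·(x - 3)³.
With (x - 3) = 1/2: S(7/2) = 343/40.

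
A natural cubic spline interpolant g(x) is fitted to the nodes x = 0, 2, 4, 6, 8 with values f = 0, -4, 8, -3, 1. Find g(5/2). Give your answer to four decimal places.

Write σ_i for g''(x_i). With h_i = 2, 2, 2, 2 and divided differences Δ_i = -2, 6, -11/2, 2, the continuity of g' gives the tridiagonal system
  2·σ_0 + 8·σ_1 + 2·σ_2 = 6(Δ_1 - Δ_0) = 48
  2·σ_1 + 8·σ_2 + 2·σ_3 = 6(Δ_2 - Δ_1) = -69
  2·σ_2 + 8·σ_3 + 2·σ_4 = 6(Δ_3 - Δ_2) = 45
Natural end conditions: σ_0 = σ_4 = 0.
Solving: σ_0 = 0, σ_1 = 1041/112, σ_2 = -369/28, σ_3 = 999/112, σ_4 = 0.
On [2, 4], g(x) = -4 + 235/56·(x - 2) + 1041/224·(x - 2)² - 839/448·(x - 2)³.
With (x - 2) = 1/2: g(5/2) = -3491/3584.

-0.9741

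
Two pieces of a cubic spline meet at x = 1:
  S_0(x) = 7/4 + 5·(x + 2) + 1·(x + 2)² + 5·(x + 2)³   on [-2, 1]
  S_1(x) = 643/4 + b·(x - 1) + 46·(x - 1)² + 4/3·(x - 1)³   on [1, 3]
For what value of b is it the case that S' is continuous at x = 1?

146

S_0'(x) = 5 + 2·(x + 2) + 15·(x + 2)², so S_0'(1) = 146. On the right, S_1'(1) = b, so b = 146.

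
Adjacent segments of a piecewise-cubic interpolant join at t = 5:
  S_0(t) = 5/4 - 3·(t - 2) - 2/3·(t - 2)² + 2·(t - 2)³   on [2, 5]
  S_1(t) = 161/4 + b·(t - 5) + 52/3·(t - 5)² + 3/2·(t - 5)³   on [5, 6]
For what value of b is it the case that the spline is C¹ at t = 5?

47

S_0'(t) = -3 - 4/3·(t - 2) + 6·(t - 2)², so S_0'(5) = 47. On the right, S_1'(5) = b, so b = 47.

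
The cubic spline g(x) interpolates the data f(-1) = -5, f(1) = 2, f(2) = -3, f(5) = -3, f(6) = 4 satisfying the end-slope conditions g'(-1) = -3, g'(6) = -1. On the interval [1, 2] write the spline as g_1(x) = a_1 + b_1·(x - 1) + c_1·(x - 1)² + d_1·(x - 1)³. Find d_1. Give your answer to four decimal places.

With m_i denoting the second derivative at x_i, h_i = 2, 1, 3, 1, and Δ_i = (y_(i+1) − y_i)/h_i = 7/2, -5, 0, 7:
  2·m_0 + 6·m_1 + 1·m_2 = 6(Δ_1 - Δ_0) = -51
  1·m_1 + 8·m_2 + 3·m_3 = 6(Δ_2 - Δ_1) = 30
  3·m_2 + 8·m_3 + 1·m_4 = 6(Δ_3 - Δ_2) = 42
Clamped end conditions give two more equations: 2h_0·m_0 + h_0·m_1 = 6(Δ_0 - g'(-1)) = 39 and h_3·m_3 + 2h_3·m_4 = 6(g'(6) - Δ_3) = -48.
Solving: m_0 = 751/44, m_1 = -161/11, m_2 = 59/22, m_3 = 85/11, m_4 = -613/22.
On [1, 2], with g_1(x) = a_1 + b_1·(x - 1) + c_1·(x - 1)² + d_1·(x - 1)³: c_1 = m_1/2 = -161/22, d_1 = (m_2 - m_1)/(6h_1) = 127/44, b_1 = Δ_1 - h_1(2m_1 + m_2)/6 = -25/44.

2.8864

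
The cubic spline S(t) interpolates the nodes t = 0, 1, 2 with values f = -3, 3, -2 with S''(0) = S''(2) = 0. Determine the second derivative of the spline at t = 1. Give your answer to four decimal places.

Let m_i = S''(x_i). Step sizes h_i = 1, 1; slopes of the chords Δ_i = (y_(i+1) - y_i)/h_i = 6, -5.
  1·m_0 + 4·m_1 + 1·m_2 = 6(Δ_1 - Δ_0) = -66
Natural end conditions: m_0 = m_2 = 0.
Solving the tridiagonal system: m_0 = 0, m_1 = -33/2, m_2 = 0.

-16.5000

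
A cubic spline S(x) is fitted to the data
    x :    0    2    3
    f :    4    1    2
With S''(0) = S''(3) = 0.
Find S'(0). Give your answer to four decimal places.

With M_i denoting the second derivative at x_i, h_i = 2, 1, and Δ_i = (y_(i+1) − y_i)/h_i = -3/2, 1:
  2·M_0 + 6·M_1 + 1·M_2 = 6(Δ_1 - Δ_0) = 15
Natural end conditions: M_0 = M_2 = 0.
Hence M_0 = 0, M_1 = 5/2, M_2 = 0.
On [0, 2], S'(x) = b_0 + 2c_0·x + 3d_0·x² with b_0 = Δ_0 - h_0(2M_0 + M_1)/6 = -7/3, c_0 = M_0/2 = 0, d_0 = (M_1 - M_0)/(6h_0) = 5/24. So S'(0) = -7/3.

-2.3333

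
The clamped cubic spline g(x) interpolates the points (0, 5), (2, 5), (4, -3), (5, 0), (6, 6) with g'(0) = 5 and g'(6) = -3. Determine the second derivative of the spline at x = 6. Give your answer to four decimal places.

-32.5476

Put M_i = g'' at the i-th knot. Here h = (2, 2, 1, 1) and Δ = (0, -4, 3, 6), so the interior equations h_(i-1)·M_(i-1) + 2(h_(i-1)+h_i)·M_i + h_i·M_(i+1) = 6(Δ_i − Δ_(i-1)) read
  2·M_0 + 8·M_1 + 2·M_2 = 6(Δ_1 - Δ_0) = -24
  2·M_1 + 6·M_2 + 1·M_3 = 6(Δ_2 - Δ_1) = 42
  1·M_2 + 4·M_3 + 1·M_4 = 6(Δ_3 - Δ_2) = 18
Clamped end conditions give two more equations: 2h_0·M_0 + h_0·M_1 = 6(Δ_0 - g'(0)) = -30 and h_3·M_3 + 2h_3·M_4 = 6(g'(6) - Δ_3) = -54.
Solving the tridiagonal system: M_0 = -251/42, M_1 = -64/21, M_2 = 37/6, M_3 = 233/21, M_4 = -1367/42.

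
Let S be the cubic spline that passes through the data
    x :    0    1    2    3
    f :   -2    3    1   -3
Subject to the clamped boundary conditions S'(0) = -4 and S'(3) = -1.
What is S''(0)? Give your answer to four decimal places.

36.8000

With M_i denoting the second derivative at x_i, h_i = 1, 1, 1, and Δ_i = (y_(i+1) − y_i)/h_i = 5, -2, -4:
  1·M_0 + 4·M_1 + 1·M_2 = 6(Δ_1 - Δ_0) = -42
  1·M_1 + 4·M_2 + 1·M_3 = 6(Δ_2 - Δ_1) = -12
Clamped end conditions give two more equations: 2h_0·M_0 + h_0·M_1 = 6(Δ_0 - S'(0)) = 54 and h_2·M_2 + 2h_2·M_3 = 6(S'(3) - Δ_2) = 18.
Forward elimination and back-substitution give M_0 = 184/5, M_1 = -98/5, M_2 = -2/5, M_3 = 46/5.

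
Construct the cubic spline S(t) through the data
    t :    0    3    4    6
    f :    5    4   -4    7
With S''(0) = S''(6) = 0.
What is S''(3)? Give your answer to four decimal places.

-7.5957

Put M_i = S'' at the i-th knot. Here h = (3, 1, 2) and Δ = (-1/3, -8, 11/2), so the interior equations h_(i-1)·M_(i-1) + 2(h_(i-1)+h_i)·M_i + h_i·M_(i+1) = 6(Δ_i − Δ_(i-1)) read
  3·M_0 + 8·M_1 + 1·M_2 = 6(Δ_1 - Δ_0) = -46
  1·M_1 + 6·M_2 + 2·M_3 = 6(Δ_2 - Δ_1) = 81
Natural end conditions: M_0 = M_3 = 0.
Forward elimination and back-substitution give M_0 = 0, M_1 = -357/47, M_2 = 694/47, M_3 = 0.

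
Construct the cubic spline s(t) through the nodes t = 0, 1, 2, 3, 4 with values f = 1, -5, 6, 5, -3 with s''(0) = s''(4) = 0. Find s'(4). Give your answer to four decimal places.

-8.7143

Put σ_i = s'' at the i-th knot. Here h = (1, 1, 1, 1) and Δ = (-6, 11, -1, -8), so the interior equations h_(i-1)·σ_(i-1) + 2(h_(i-1)+h_i)·σ_i + h_i·σ_(i+1) = 6(Δ_i − Δ_(i-1)) read
  1·σ_0 + 4·σ_1 + 1·σ_2 = 6(Δ_1 - Δ_0) = 102
  1·σ_1 + 4·σ_2 + 1·σ_3 = 6(Δ_2 - Δ_1) = -72
  1·σ_2 + 4·σ_3 + 1·σ_4 = 6(Δ_3 - Δ_2) = -42
Natural end conditions: σ_0 = σ_4 = 0.
Solving the tridiagonal system: σ_0 = 0, σ_1 = 222/7, σ_2 = -174/7, σ_3 = -30/7, σ_4 = 0.
On [3, 4], s'(t) = b_3 + 2c_3·(t - 3) + 3d_3·(t - 3)² with b_3 = Δ_3 - h_3(2σ_3 + σ_4)/6 = -46/7, c_3 = σ_3/2 = -15/7, d_3 = (σ_4 - σ_3)/(6h_3) = 5/7. So s'(4) = -61/7.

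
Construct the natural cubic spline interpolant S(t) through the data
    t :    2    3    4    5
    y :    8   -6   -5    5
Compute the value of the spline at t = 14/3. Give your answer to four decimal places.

1.2519

Let m_i = S''(x_i). Step sizes h_i = 1, 1, 1; slopes of the chords Δ_i = (y_(i+1) - y_i)/h_i = -14, 1, 10.
  1·m_0 + 4·m_1 + 1·m_2 = 6(Δ_1 - Δ_0) = 90
  1·m_1 + 4·m_2 + 1·m_3 = 6(Δ_2 - Δ_1) = 54
Natural end conditions: m_0 = m_3 = 0.
Solving: m_0 = 0, m_1 = 102/5, m_2 = 42/5, m_3 = 0.
On [4, 5], S(t) = -5 + 36/5·(t - 4) + 21/5·(t - 4)² - 7/5·(t - 4)³.
With (t - 4) = 2/3: S(14/3) = 169/135.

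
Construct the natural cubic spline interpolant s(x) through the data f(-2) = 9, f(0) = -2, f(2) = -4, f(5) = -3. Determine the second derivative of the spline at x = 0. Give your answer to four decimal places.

3.3421

Write m_i for s''(x_i). With h_i = 2, 2, 3 and divided differences Δ_i = -11/2, -1, 1/3, the continuity of s' gives the tridiagonal system
  2·m_0 + 8·m_1 + 2·m_2 = 6(Δ_1 - Δ_0) = 27
  2·m_1 + 10·m_2 + 3·m_3 = 6(Δ_2 - Δ_1) = 8
Natural end conditions: m_0 = m_3 = 0.
Solving the tridiagonal system: m_0 = 0, m_1 = 127/38, m_2 = 5/38, m_3 = 0.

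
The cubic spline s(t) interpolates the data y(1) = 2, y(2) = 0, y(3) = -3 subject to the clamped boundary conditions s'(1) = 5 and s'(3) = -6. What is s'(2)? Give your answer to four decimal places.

Write M_i for s''(x_i). With h_i = 1, 1 and divided differences Δ_i = -2, -3, the continuity of s' gives the tridiagonal system
  1·M_0 + 4·M_1 + 1·M_2 = 6(Δ_1 - Δ_0) = -6
Clamped end conditions give two more equations: 2h_0·M_0 + h_0·M_1 = 6(Δ_0 - s'(1)) = -42 and h_1·M_1 + 2h_1·M_2 = 6(s'(3) - Δ_1) = -18.
Forward elimination and back-substitution give M_0 = -25, M_1 = 8, M_2 = -13.
On [2, 3], s'(t) = b_1 + 2c_1·(t - 2) + 3d_1·(t - 2)² with b_1 = Δ_1 - h_1(2M_1 + M_2)/6 = -7/2, c_1 = M_1/2 = 4, d_1 = (M_2 - M_1)/(6h_1) = -7/2. So s'(2) = -7/2.

-3.5000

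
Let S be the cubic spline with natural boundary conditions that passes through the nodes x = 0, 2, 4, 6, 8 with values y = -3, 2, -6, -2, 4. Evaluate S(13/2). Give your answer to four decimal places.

Write M_i for S''(x_i). With h_i = 2, 2, 2, 2 and divided differences Δ_i = 5/2, -4, 2, 3, the continuity of S' gives the tridiagonal system
  2·M_0 + 8·M_1 + 2·M_2 = 6(Δ_1 - Δ_0) = -39
  2·M_1 + 8·M_2 + 2·M_3 = 6(Δ_2 - Δ_1) = 36
  2·M_2 + 8·M_3 + 2·M_4 = 6(Δ_3 - Δ_2) = 6
Natural end conditions: M_0 = M_4 = 0.
Hence M_0 = 0, M_1 = -723/112, M_2 = 177/28, M_3 = -93/112, M_4 = 0.
On [6, 8], S(x) = -2 + 199/56·(x - 6) - 93/224·(x - 6)² + 31/448·(x - 6)³.
With (x - 6) = 1/2: S(13/2) = -163/512.

-0.3184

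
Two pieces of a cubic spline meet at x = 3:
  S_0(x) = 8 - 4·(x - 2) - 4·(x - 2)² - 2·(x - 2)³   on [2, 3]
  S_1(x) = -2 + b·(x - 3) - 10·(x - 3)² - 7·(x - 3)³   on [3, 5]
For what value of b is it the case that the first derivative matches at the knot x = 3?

-18

S_0'(x) = -4 - 8·(x - 2) - 6·(x - 2)², so S_0'(3) = -18. On the right, S_1'(3) = b, so b = -18.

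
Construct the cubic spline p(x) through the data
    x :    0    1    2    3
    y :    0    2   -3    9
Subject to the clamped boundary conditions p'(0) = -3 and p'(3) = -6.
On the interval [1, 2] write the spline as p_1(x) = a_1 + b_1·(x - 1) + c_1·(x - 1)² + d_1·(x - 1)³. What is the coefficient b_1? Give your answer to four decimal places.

-3.4000

Put σ_i = p'' at the i-th knot. Here h = (1, 1, 1) and Δ = (2, -5, 12), so the interior equations h_(i-1)·σ_(i-1) + 2(h_(i-1)+h_i)·σ_i + h_i·σ_(i+1) = 6(Δ_i − Δ_(i-1)) read
  1·σ_0 + 4·σ_1 + 1·σ_2 = 6(Δ_1 - Δ_0) = -42
  1·σ_1 + 4·σ_2 + 1·σ_3 = 6(Δ_2 - Δ_1) = 102
Clamped end conditions give two more equations: 2h_0·σ_0 + h_0·σ_1 = 6(Δ_0 - p'(0)) = 30 and h_2·σ_2 + 2h_2·σ_3 = 6(p'(3) - Δ_2) = -108.
Hence σ_0 = 154/5, σ_1 = -158/5, σ_2 = 268/5, σ_3 = -404/5.
On [1, 2], with p_1(x) = a_1 + b_1·(x - 1) + c_1·(x - 1)² + d_1·(x - 1)³: c_1 = σ_1/2 = -79/5, d_1 = (σ_2 - σ_1)/(6h_1) = 71/5, b_1 = Δ_1 - h_1(2σ_1 + σ_2)/6 = -17/5.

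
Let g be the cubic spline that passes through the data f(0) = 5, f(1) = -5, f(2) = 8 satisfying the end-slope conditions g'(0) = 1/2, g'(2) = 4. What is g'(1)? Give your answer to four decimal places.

Let M_i = g''(x_i). Step sizes h_i = 1, 1; slopes of the chords Δ_i = (y_(i+1) - y_i)/h_i = -10, 13.
  1·M_0 + 4·M_1 + 1·M_2 = 6(Δ_1 - Δ_0) = 138
Clamped end conditions give two more equations: 2h_0·M_0 + h_0·M_1 = 6(Δ_0 - g'(0)) = -63 and h_1·M_1 + 2h_1·M_2 = 6(g'(2) - Δ_1) = -54.
Solving: M_0 = -257/4, M_1 = 131/2, M_2 = -239/4.
On [1, 2], g'(x) = b_1 + 2c_1·(x - 1) + 3d_1·(x - 1)² with b_1 = Δ_1 - h_1(2M_1 + M_2)/6 = 9/8, c_1 = M_1/2 = 131/4, d_1 = (M_2 - M_1)/(6h_1) = -167/8. So g'(1) = 9/8.

1.1250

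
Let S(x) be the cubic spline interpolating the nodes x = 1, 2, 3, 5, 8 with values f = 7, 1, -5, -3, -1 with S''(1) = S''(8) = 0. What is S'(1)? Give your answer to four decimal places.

-5.6698

With M_i denoting the second derivative at x_i, h_i = 1, 1, 2, 3, and Δ_i = (y_(i+1) − y_i)/h_i = -6, -6, 1, 2/3:
  1·M_0 + 4·M_1 + 1·M_2 = 6(Δ_1 - Δ_0) = 0
  1·M_1 + 6·M_2 + 2·M_3 = 6(Δ_2 - Δ_1) = 42
  2·M_2 + 10·M_3 + 3·M_4 = 6(Δ_3 - Δ_2) = -2
Natural end conditions: M_0 = M_4 = 0.
Hence M_0 = 0, M_1 = -212/107, M_2 = 848/107, M_3 = -191/107, M_4 = 0.
On [1, 2], S'(x) = b_0 + 2c_0·(x - 1) + 3d_0·(x - 1)² with b_0 = Δ_0 - h_0(2M_0 + M_1)/6 = -1820/321, c_0 = M_0/2 = 0, d_0 = (M_1 - M_0)/(6h_0) = -106/321. So S'(1) = -1820/321.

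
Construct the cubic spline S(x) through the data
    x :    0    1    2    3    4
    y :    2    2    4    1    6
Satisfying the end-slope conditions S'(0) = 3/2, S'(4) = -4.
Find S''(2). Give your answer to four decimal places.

-16.3750

Put M_i = S'' at the i-th knot. Here h = (1, 1, 1, 1) and Δ = (0, 2, -3, 5), so the interior equations h_(i-1)·M_(i-1) + 2(h_(i-1)+h_i)·M_i + h_i·M_(i+1) = 6(Δ_i − Δ_(i-1)) read
  1·M_0 + 4·M_1 + 1·M_2 = 6(Δ_1 - Δ_0) = 12
  1·M_1 + 4·M_2 + 1·M_3 = 6(Δ_2 - Δ_1) = -30
  1·M_2 + 4·M_3 + 1·M_4 = 6(Δ_3 - Δ_2) = 48
Clamped end conditions give two more equations: 2h_0·M_0 + h_0·M_1 = 6(Δ_0 - S'(0)) = -9 and h_3·M_3 + 2h_3·M_4 = 6(S'(4) - Δ_3) = -54.
Solving: M_0 = -515/56, M_1 = 263/28, M_2 = -131/8, M_3 = 731/28, M_4 = -2243/56.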